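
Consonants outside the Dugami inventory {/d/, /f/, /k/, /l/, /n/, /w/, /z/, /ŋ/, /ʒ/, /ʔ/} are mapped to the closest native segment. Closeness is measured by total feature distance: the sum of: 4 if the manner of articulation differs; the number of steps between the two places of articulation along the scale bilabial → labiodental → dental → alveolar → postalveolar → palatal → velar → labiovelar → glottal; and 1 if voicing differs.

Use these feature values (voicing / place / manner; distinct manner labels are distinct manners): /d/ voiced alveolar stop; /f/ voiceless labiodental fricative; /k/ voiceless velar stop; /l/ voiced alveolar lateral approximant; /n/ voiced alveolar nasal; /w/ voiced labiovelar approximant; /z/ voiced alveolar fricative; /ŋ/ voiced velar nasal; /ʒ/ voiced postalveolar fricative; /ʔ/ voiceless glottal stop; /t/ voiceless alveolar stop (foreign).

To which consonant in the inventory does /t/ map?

/d/ is closest: same manner (stop), place distance 0 (alveolar→alveolar), voicing differs (+1); total 1. Next closest is /k/ at distance 3.

d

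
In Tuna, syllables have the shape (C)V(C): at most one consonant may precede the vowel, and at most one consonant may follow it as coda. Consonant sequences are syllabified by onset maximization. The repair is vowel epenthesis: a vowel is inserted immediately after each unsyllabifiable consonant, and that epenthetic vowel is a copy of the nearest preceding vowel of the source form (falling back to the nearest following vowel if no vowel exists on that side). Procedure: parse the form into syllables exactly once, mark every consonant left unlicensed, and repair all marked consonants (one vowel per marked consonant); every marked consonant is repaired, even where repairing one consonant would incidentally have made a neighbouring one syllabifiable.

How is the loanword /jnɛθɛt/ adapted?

Under (C)V(C), the unsyllabifiable consonants are /j/ (at most one coda consonant is licensed; onsets are limited to one consonant).
Inserting the epenthetic vowel yields /j/ → /jɛ/.

jɛnɛθɛt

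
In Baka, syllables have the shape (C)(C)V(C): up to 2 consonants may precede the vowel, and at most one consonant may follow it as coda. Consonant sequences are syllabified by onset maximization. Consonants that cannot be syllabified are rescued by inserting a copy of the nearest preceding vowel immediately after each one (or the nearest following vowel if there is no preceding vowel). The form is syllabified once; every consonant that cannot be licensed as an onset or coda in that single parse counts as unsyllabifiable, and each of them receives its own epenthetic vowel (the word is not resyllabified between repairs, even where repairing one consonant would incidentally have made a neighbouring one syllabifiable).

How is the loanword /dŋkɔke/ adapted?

Under (C)(C)V(C), the unsyllabifiable consonants are /d/ (at most one coda consonant is licensed; onsets may contain at most 2 consonants).
Epenthesis after each stranded consonant: /d/ → /dɔ/.

dɔŋkɔke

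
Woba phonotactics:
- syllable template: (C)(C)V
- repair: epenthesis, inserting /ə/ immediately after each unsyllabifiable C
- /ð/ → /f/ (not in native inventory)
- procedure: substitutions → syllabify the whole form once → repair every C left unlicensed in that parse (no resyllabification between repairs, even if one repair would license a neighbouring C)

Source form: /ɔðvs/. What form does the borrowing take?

ɔfəvəsə

Substitution: /ð/ → /f/, giving /ɔfvs/.
Syllabifying with onset maximization leaves /f/, /v/, /s/ stranded (no codas are permitted; onsets may contain at most 2 consonants).
Epenthesis after each stranded consonant: /f/ → /fə/, /v/ → /və/, /s/ → /sə/.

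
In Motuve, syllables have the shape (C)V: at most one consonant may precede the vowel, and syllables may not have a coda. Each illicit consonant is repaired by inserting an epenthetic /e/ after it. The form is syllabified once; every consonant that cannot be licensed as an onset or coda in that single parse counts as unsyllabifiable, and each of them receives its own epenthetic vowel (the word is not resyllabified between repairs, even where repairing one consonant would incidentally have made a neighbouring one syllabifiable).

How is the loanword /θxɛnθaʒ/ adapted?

The consonants /θ/, /n/, /ʒ/ cannot be parsed into a legal (C)V syllable (no codas are permitted; onsets are limited to one consonant).
Each unlicensed consonant becomes the onset of a new syllable: /θ/ → /θe/, /n/ → /ne/, /ʒ/ → /ʒe/.

θexɛneθaʒe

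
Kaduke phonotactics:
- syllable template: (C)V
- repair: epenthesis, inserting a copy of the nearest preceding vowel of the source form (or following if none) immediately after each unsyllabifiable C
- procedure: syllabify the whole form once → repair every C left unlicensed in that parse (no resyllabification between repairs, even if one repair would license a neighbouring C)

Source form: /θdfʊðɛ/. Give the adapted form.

θʊdʊfʊðɛ

The consonants /θ/, /d/ cannot be parsed into a legal (C)V syllable (no codas are permitted; onsets are limited to one consonant).
Epenthesis after each stranded consonant: /θ/ → /θʊ/, /d/ → /dʊ/.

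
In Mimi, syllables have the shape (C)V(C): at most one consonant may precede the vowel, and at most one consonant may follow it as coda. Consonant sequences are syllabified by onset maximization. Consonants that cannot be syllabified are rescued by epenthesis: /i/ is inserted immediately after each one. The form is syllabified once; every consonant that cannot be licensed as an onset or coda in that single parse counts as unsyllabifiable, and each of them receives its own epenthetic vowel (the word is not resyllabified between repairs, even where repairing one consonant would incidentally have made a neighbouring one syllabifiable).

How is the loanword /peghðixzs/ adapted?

peghiðixzisi

Syllabifying with onset maximization leaves /h/, /z/, /s/ stranded (at most one coda consonant is licensed; onsets are limited to one consonant).
Each unlicensed consonant becomes the onset of a new syllable: /h/ → /hi/, /z/ → /zi/, /s/ → /si/.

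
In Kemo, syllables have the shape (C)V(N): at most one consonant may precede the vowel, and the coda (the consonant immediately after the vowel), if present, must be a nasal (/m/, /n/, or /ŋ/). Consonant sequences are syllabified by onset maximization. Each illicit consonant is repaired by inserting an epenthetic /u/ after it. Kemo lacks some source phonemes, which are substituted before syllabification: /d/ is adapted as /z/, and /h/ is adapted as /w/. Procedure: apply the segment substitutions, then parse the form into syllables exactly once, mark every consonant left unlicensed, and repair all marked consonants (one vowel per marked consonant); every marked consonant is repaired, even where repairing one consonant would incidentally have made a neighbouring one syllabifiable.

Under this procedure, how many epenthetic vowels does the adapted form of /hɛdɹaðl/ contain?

3

After substitution the input is /wɛzɹaðl/.
The unsyllabifiable consonants are /z/, /ð/, /l/; each receives one epenthetic vowel.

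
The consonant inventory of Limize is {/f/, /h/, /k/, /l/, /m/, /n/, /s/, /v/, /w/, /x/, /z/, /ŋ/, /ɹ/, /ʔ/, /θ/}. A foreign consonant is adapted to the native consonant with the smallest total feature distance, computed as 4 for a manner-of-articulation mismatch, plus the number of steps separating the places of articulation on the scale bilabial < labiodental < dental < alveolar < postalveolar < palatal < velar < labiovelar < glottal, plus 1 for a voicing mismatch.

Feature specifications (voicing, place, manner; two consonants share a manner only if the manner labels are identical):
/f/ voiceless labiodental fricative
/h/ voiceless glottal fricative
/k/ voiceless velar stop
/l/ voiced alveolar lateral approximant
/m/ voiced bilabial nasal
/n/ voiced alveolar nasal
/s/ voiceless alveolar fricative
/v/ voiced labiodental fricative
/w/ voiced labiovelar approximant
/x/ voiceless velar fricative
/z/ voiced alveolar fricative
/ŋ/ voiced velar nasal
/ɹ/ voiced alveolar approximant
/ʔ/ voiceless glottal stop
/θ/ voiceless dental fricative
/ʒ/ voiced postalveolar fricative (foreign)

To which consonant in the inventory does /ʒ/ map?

/z/ is closest: same manner (fricative), place distance 1 (postalveolar→alveolar), same voicing; total 1. Next closest is /s/ at distance 2.

z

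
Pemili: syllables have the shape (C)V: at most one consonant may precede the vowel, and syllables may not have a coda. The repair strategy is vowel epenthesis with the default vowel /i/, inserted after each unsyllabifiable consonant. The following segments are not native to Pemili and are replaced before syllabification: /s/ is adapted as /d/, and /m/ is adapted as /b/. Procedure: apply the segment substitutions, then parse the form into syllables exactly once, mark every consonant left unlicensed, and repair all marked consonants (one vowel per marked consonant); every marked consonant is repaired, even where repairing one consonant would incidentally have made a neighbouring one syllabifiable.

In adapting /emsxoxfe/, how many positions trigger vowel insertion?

After substitution the input is /ebdxoxfe/.
The unsyllabifiable consonants are /b/, /d/, /x/; each receives one epenthetic vowel.

3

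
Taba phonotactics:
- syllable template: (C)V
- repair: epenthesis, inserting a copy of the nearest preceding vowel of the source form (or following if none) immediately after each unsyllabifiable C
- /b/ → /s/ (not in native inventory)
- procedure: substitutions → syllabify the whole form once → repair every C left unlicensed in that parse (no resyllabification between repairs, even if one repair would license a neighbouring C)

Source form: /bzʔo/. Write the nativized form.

sozoʔo

Substitution: /b/ → /s/, giving /szʔo/.
Syllabifying with onset maximization leaves /s/, /z/ stranded (no codas are permitted; onsets are limited to one consonant).
Inserting the epenthetic vowel yields /s/ → /so/, /z/ → /zo/.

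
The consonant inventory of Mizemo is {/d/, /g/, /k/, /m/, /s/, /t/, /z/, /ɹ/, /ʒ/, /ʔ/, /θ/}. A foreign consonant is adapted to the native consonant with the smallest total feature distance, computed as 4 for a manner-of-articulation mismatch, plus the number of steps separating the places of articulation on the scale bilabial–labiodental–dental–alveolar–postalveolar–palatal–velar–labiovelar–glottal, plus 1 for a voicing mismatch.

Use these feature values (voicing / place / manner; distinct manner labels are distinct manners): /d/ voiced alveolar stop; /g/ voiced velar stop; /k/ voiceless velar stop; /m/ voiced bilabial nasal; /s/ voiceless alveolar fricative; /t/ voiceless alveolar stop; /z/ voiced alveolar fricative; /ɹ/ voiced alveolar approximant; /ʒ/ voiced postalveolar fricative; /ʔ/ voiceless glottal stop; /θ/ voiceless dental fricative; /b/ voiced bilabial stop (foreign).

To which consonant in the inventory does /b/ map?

d

/d/ is closest: same manner (stop), place distance 3 (bilabial→alveolar), same voicing; total 3. Next closest is /m/ at distance 4.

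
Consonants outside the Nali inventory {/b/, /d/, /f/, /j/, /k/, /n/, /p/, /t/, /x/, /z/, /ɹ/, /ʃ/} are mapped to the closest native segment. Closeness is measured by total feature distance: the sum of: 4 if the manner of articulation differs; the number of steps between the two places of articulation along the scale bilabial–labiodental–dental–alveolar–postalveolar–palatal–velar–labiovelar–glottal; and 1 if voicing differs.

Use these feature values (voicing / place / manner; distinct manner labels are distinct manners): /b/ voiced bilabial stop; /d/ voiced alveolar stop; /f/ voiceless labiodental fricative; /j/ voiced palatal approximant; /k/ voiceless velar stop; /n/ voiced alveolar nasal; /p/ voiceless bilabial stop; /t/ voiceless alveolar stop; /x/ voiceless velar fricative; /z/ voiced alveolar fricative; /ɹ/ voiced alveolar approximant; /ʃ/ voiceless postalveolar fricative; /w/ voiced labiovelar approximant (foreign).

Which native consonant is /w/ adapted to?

j

/j/ is closest: same manner (approximant), place distance 2 (labiovelar→palatal), same voicing; total 2. Next closest is /ɹ/ at distance 4.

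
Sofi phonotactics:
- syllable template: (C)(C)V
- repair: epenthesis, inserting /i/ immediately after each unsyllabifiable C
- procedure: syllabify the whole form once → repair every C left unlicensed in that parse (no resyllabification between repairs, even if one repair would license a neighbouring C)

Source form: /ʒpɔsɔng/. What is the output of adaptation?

ʒpɔsɔnigi

The consonants /n/, /g/ cannot be parsed into a legal (C)(C)V syllable (no codas are permitted; onsets may contain at most 2 consonants).
Each unlicensed consonant becomes the onset of a new syllable: /n/ → /ni/, /g/ → /gi/.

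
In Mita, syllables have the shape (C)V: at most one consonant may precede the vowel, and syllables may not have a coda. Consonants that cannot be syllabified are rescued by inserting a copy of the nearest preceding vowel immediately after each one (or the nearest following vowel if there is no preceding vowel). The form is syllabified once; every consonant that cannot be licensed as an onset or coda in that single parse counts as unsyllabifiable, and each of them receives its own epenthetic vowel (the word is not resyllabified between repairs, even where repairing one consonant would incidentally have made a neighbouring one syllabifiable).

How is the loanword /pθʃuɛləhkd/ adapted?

Under (C)V, the unsyllabifiable consonants are /p/, /θ/, /h/, /k/, /d/ (no codas are permitted; onsets are limited to one consonant).
Epenthesis after each stranded consonant: /p/ → /pu/, /θ/ → /θu/, /h/ → /hə/, /k/ → /kə/, /d/ → /də/.

puθuʃuɛləhəkədə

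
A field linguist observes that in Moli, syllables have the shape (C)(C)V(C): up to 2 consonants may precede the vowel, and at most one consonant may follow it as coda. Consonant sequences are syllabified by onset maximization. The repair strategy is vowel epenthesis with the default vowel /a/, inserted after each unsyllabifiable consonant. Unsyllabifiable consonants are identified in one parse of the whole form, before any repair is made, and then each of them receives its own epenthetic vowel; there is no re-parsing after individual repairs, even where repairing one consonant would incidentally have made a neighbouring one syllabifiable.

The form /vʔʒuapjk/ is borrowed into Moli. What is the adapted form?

vaʔʒuapjaka

Under (C)(C)V(C), the unsyllabifiable consonants are /v/, /j/, /k/ (at most one coda consonant is licensed; onsets may contain at most 2 consonants).
Each unlicensed consonant becomes the onset of a new syllable: /v/ → /va/, /j/ → /ja/, /k/ → /ka/.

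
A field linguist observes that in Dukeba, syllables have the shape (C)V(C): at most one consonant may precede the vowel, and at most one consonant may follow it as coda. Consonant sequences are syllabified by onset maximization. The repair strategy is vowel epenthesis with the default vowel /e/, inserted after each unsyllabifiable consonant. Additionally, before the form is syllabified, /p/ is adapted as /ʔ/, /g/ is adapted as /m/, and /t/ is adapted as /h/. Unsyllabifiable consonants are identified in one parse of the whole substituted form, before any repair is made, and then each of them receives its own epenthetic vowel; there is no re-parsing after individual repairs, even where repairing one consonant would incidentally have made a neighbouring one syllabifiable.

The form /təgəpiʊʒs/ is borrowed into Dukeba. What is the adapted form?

həməʔiʊʒse

Substitution: /t/ → /h/, /g/ → /m/, /p/ → /ʔ/, giving /həməʔiʊʒs/.
Syllabifying with onset maximization leaves /s/ stranded (at most one coda consonant is licensed; onsets are limited to one consonant).
Epenthesis after each stranded consonant: /s/ → /se/.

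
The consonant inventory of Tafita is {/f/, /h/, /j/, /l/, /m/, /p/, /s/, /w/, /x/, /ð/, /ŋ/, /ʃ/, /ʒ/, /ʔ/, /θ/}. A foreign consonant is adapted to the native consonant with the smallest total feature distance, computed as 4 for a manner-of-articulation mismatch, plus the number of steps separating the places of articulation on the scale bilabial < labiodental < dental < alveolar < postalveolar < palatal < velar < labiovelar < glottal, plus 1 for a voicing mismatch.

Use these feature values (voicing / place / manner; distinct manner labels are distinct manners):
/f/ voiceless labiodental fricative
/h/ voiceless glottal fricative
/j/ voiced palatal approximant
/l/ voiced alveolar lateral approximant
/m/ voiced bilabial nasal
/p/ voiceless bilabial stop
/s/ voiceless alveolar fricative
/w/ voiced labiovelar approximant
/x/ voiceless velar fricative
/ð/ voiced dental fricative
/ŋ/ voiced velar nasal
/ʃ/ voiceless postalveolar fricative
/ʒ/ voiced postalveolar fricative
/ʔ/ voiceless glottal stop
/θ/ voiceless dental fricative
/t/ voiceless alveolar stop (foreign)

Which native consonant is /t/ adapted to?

/p/ is closest: same manner (stop), place distance 3 (alveolar→bilabial), same voicing; total 3. Next closest is /s/ at distance 4.

p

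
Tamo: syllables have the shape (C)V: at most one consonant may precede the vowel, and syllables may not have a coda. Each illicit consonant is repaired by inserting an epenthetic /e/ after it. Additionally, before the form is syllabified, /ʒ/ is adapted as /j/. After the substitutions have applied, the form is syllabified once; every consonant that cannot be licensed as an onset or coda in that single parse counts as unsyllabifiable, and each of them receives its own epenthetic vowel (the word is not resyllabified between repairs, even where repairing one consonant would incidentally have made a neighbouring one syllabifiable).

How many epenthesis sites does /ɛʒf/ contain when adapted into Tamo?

After substitution the input is /ɛjf/.
The unsyllabifiable consonants are /j/, /f/; each receives one epenthetic vowel.

2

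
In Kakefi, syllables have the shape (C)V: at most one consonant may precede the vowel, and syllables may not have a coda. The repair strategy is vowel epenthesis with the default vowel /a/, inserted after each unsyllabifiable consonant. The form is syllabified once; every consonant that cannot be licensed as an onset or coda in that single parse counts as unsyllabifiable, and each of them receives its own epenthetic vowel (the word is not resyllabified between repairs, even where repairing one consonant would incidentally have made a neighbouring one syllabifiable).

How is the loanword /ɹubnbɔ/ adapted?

ɹubanabɔ

Under (C)V, the unsyllabifiable consonants are /b/, /n/ (no codas are permitted; onsets are limited to one consonant).
Inserting the epenthetic vowel yields /b/ → /ba/, /n/ → /na/.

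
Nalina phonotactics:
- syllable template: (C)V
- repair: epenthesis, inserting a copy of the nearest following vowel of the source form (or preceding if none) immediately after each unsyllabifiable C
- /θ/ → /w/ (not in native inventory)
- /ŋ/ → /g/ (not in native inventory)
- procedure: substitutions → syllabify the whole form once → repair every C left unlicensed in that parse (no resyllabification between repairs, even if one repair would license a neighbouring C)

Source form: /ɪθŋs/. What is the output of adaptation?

Substitution: /θ/ → /w/, /ŋ/ → /g/, giving /ɪwgs/.
Syllabifying with onset maximization leaves /w/, /g/, /s/ stranded (no codas are permitted; onsets are limited to one consonant).
Each unlicensed consonant becomes the onset of a new syllable: /w/ → /wɪ/, /g/ → /gɪ/, /s/ → /sɪ/.

ɪwɪgɪsɪ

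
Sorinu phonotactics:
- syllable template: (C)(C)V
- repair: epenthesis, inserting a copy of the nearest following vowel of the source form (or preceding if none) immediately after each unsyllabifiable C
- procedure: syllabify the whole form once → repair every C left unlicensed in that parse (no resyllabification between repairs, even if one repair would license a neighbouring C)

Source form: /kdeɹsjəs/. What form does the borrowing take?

The consonants /ɹ/, /s/ cannot be parsed into a legal (C)(C)V syllable (no codas are permitted; onsets may contain at most 2 consonants).
Inserting the epenthetic vowel yields /ɹ/ → /ɹə/, /s/ → /sə/.

kdeɹəsjəsə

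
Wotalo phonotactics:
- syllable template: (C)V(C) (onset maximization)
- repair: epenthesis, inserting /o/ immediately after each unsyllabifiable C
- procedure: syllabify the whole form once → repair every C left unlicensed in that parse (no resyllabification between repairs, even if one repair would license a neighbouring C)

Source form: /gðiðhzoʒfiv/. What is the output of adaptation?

goðiðhozoʒfiv

Under (C)V(C), the unsyllabifiable consonants are /g/, /h/ (at most one coda consonant is licensed; onsets are limited to one consonant).
Epenthesis after each stranded consonant: /g/ → /go/, /h/ → /ho/.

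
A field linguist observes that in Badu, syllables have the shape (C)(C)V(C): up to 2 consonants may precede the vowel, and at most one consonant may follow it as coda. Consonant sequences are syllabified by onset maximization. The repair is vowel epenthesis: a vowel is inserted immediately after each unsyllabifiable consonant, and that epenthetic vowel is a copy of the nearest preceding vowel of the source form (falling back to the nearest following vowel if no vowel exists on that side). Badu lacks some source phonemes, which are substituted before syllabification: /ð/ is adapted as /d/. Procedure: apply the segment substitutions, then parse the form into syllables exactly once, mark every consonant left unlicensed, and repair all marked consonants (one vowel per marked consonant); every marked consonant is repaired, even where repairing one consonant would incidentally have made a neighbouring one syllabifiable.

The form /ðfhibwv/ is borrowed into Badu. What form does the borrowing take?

Substitution: /ð/ → /d/, giving /dfhibwv/.
Under (C)(C)V(C), the unsyllabifiable consonants are /d/, /w/, /v/ (at most one coda consonant is licensed; onsets may contain at most 2 consonants).
Each unlicensed consonant becomes the onset of a new syllable: /d/ → /di/, /w/ → /wi/, /v/ → /vi/.

difhibwivi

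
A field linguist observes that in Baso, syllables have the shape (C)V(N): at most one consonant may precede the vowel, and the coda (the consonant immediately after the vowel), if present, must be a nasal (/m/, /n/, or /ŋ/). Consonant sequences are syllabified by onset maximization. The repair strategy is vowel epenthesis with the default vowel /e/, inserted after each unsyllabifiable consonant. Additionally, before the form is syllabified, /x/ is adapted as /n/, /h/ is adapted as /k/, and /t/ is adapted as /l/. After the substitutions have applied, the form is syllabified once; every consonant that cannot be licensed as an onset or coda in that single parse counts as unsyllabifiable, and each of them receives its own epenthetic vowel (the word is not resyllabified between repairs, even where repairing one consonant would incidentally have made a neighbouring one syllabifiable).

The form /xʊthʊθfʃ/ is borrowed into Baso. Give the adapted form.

nʊlekʊθefeʃe

Substitution: /x/ → /n/, /t/ → /l/, /h/ → /k/, giving /nʊlkʊθfʃ/.
Syllabifying with onset maximization leaves /l/, /θ/, /f/, /ʃ/ stranded (only a nasal (/m/, /n/, or /ŋ/) is licensed in coda position; onsets are limited to one consonant).
Inserting the epenthetic vowel yields /l/ → /le/, /θ/ → /θe/, /f/ → /fe/, /ʃ/ → /ʃe/.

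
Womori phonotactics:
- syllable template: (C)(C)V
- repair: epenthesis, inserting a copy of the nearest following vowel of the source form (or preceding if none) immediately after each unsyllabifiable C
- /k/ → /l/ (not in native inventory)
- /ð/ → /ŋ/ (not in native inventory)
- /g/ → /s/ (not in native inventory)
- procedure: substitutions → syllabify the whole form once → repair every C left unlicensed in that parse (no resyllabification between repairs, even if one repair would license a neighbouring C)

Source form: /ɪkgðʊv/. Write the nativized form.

Substitution: /k/ → /l/, /g/ → /s/, /ð/ → /ŋ/, giving /ɪlsŋʊv/.
The consonants /l/, /v/ cannot be parsed into a legal (C)(C)V syllable (no codas are permitted; onsets may contain at most 2 consonants).
Each unlicensed consonant becomes the onset of a new syllable: /l/ → /lʊ/, /v/ → /vʊ/.

ɪlʊsŋʊvʊ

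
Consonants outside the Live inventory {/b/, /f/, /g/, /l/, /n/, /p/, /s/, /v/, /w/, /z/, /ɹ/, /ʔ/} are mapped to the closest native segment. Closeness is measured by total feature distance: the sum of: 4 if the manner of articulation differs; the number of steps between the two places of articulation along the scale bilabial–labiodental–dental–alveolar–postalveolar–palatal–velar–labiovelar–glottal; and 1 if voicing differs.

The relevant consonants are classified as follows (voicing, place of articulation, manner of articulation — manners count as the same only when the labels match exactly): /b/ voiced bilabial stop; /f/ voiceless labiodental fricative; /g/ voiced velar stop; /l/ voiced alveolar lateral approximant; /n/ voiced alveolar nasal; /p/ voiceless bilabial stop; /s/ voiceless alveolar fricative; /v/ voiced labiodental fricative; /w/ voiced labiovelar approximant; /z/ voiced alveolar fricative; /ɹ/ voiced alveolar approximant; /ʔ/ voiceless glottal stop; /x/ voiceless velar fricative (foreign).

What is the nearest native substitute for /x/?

s

/s/ is closest: same manner (fricative), place distance 3 (velar→alveolar), same voicing; total 3. Next closest is /z/ at distance 4.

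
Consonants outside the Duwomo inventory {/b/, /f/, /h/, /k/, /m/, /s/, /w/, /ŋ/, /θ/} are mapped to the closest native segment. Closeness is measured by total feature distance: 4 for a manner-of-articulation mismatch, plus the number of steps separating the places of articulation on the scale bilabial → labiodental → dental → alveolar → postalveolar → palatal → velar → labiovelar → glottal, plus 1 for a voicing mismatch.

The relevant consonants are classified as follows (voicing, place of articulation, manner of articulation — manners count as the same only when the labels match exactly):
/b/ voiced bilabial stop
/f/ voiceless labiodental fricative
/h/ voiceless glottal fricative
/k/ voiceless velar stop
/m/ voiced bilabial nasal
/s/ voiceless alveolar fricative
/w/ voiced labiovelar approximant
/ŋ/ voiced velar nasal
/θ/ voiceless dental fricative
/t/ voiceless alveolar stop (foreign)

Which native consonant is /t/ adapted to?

/k/ is closest: same manner (stop), place distance 3 (alveolar→velar), same voicing; total 3. Next closest is /b/ at distance 4.

k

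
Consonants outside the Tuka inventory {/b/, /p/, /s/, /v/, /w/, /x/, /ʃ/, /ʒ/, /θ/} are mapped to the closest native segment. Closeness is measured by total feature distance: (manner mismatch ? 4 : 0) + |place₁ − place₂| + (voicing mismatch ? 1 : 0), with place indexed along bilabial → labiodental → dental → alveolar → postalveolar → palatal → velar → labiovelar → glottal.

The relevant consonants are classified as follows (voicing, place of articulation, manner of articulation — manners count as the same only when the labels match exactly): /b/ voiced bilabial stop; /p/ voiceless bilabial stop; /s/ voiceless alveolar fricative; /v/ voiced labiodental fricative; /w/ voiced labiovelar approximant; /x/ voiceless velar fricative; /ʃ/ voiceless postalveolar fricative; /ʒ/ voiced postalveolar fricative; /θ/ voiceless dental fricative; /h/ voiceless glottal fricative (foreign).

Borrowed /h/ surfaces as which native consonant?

/x/ is closest: same manner (fricative), place distance 2 (glottal→velar), same voicing; total 2. Next closest is /ʃ/ at distance 4.

x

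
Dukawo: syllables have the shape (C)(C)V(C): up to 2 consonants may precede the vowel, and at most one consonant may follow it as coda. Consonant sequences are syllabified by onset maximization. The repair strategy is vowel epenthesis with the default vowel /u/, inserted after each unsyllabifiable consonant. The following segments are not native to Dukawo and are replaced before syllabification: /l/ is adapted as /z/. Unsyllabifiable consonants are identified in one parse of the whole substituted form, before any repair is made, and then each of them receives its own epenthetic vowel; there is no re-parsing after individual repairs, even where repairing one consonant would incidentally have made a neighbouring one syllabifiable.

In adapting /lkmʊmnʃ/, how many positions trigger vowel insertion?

3

After substitution the input is /zkmʊmnʃ/.
The unsyllabifiable consonants are /z/, /n/, /ʃ/; each receives one epenthetic vowel.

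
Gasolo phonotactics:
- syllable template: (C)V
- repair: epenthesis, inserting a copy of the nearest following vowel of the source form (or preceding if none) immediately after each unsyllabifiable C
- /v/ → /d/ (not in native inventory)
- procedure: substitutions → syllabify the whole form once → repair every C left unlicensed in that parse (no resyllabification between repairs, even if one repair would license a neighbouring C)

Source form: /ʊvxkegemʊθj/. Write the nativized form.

ʊdexekegemʊθʊjʊ

Substitution: /v/ → /d/, giving /ʊdxkegemʊθj/.
Under (C)V, the unsyllabifiable consonants are /d/, /x/, /θ/, /j/ (no codas are permitted; onsets are limited to one consonant).
Each unlicensed consonant becomes the onset of a new syllable: /d/ → /de/, /x/ → /xe/, /θ/ → /θʊ/, /j/ → /jʊ/.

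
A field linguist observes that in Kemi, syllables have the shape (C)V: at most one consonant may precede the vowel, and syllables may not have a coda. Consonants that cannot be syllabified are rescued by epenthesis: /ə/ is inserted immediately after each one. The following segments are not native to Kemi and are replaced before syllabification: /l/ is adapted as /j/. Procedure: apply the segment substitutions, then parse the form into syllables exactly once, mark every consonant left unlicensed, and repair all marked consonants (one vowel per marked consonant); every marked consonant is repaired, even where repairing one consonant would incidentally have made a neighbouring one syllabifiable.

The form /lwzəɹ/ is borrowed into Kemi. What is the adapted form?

jəwəzəɹə

Substitution: /l/ → /j/, giving /jwzəɹ/.
Under (C)V, the unsyllabifiable consonants are /j/, /w/, /ɹ/ (no codas are permitted; onsets are limited to one consonant).
Epenthesis after each stranded consonant: /j/ → /jə/, /w/ → /wə/, /ɹ/ → /ɹə/.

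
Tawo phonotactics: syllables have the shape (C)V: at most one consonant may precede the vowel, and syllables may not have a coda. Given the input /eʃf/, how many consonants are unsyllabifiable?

Under (C)V, the unsyllabifiable consonants are /ʃ/, /f/ (no codas are permitted; onsets are limited to one consonant).

2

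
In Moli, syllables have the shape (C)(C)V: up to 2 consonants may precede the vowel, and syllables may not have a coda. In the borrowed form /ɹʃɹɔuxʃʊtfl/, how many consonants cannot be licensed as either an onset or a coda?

4

Syllabifying with onset maximization leaves /ɹ/, /t/, /f/, /l/ stranded (no codas are permitted; onsets may contain at most 2 consonants).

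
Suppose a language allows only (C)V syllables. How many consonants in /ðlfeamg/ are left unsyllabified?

Under (C)V, the unsyllabifiable consonants are /ð/, /l/, /m/, /g/ (no codas are permitted; onsets are limited to one consonant).

4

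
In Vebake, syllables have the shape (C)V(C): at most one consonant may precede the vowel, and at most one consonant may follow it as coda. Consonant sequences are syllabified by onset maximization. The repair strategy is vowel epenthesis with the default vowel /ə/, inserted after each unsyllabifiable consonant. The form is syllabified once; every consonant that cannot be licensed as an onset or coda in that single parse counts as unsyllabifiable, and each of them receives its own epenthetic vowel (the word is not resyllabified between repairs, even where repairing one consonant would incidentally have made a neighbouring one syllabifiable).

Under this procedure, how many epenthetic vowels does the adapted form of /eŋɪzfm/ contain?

2

The unsyllabifiable consonants are /f/, /m/; each receives one epenthetic vowel.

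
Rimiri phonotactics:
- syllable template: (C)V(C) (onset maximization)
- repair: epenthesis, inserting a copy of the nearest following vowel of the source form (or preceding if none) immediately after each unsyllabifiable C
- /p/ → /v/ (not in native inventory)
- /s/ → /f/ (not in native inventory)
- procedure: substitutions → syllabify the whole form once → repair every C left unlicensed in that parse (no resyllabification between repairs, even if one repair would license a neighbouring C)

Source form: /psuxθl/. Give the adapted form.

vufuxθulu

Substitution: /p/ → /v/, /s/ → /f/, giving /vfuxθl/.
Under (C)V(C), the unsyllabifiable consonants are /v/, /θ/, /l/ (at most one coda consonant is licensed; onsets are limited to one consonant).
Each unlicensed consonant becomes the onset of a new syllable: /v/ → /vu/, /θ/ → /θu/, /l/ → /lu/.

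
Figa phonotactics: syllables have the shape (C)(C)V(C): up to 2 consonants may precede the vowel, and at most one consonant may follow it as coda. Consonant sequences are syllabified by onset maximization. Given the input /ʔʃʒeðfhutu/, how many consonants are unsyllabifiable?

1

The consonants /ʔ/ cannot be parsed into a legal (C)(C)V(C) syllable (at most one coda consonant is licensed; onsets may contain at most 2 consonants).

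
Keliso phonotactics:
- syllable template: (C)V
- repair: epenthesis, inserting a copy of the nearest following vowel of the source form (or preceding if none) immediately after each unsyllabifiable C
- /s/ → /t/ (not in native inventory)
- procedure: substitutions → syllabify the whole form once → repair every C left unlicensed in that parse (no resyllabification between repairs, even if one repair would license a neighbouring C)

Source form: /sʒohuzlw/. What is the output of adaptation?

toʒohuzuluwu

Substitution: /s/ → /t/, giving /tʒohuzlw/.
Under (C)V, the unsyllabifiable consonants are /t/, /z/, /l/, /w/ (no codas are permitted; onsets are limited to one consonant).
Each unlicensed consonant becomes the onset of a new syllable: /t/ → /to/, /z/ → /zu/, /l/ → /lu/, /w/ → /wu/.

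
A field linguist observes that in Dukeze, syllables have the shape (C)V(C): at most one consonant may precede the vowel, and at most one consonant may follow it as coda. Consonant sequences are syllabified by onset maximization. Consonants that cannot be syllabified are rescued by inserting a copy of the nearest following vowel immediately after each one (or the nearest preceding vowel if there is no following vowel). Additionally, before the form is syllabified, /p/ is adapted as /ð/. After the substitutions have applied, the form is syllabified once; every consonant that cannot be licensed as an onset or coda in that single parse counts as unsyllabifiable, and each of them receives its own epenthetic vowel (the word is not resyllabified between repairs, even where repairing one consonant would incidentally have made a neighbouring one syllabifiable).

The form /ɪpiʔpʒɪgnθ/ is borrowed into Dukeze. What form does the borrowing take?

ɪðiʔðɪʒɪgnɪθɪ

Substitution: /p/ → /ð/, giving /ɪðiʔðʒɪgnθ/.
Syllabifying with onset maximization leaves /ð/, /n/, /θ/ stranded (at most one coda consonant is licensed; onsets are limited to one consonant).
Epenthesis after each stranded consonant: /ð/ → /ðɪ/, /n/ → /nɪ/, /θ/ → /θɪ/.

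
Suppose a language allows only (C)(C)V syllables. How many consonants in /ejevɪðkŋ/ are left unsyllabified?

3

Under (C)(C)V, the unsyllabifiable consonants are /ð/, /k/, /ŋ/ (no codas are permitted; onsets may contain at most 2 consonants).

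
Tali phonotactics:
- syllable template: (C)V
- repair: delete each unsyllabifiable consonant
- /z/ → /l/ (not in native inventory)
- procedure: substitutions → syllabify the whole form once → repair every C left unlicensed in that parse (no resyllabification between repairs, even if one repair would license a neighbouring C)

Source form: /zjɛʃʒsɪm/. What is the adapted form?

jɛsɪ

Substitution: /z/ → /l/, giving /ljɛʃʒsɪm/.
Syllabifying with onset maximization leaves /l/, /ʃ/, /ʒ/, /m/ stranded (no codas are permitted; onsets are limited to one consonant).
Deleting the stranded consonants removes /l/, /ʃ/, /ʒ/, /m/.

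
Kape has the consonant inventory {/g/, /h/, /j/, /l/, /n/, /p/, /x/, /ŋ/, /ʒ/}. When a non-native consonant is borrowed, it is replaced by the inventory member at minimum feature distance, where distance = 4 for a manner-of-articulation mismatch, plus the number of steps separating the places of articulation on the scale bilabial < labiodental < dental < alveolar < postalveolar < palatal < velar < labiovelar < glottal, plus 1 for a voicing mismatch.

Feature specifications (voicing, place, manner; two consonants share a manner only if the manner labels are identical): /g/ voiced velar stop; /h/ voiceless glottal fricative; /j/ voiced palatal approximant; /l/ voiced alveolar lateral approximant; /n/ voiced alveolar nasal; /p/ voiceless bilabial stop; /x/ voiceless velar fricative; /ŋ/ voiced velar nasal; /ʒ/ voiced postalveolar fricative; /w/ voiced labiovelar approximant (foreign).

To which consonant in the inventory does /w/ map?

j

/j/ is closest: same manner (approximant), place distance 2 (labiovelar→palatal), same voicing; total 2. Next closest is /g/ at distance 5.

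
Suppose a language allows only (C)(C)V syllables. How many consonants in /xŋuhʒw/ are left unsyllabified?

Syllabifying with onset maximization leaves /h/, /ʒ/, /w/ stranded (no codas are permitted; onsets may contain at most 2 consonants).

3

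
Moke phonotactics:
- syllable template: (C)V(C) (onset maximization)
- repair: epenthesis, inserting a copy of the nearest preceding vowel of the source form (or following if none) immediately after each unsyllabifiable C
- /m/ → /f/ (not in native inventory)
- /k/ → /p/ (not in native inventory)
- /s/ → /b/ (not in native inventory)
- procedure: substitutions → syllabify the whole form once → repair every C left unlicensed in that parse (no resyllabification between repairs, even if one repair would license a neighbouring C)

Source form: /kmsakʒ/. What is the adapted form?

pafabapʒa

Substitution: /k/ → /p/, /m/ → /f/, /s/ → /b/, giving /pfbapʒ/.
Under (C)V(C), the unsyllabifiable consonants are /p/, /f/, /ʒ/ (at most one coda consonant is licensed; onsets are limited to one consonant).
Inserting the epenthetic vowel yields /p/ → /pa/, /f/ → /fa/, /ʒ/ → /ʒa/.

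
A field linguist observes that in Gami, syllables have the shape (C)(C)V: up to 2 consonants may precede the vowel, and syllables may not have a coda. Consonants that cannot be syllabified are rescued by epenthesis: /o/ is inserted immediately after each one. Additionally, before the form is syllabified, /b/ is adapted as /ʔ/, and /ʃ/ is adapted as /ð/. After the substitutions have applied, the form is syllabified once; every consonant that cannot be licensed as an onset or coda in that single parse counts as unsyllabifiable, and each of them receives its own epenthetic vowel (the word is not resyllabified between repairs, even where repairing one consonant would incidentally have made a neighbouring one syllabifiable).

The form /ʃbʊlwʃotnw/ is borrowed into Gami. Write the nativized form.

ðʔʊlowðotonowo

Substitution: /ʃ/ → /ð/, /b/ → /ʔ/, giving /ðʔʊlwðotnw/.
Under (C)(C)V, the unsyllabifiable consonants are /l/, /t/, /n/, /w/ (no codas are permitted; onsets may contain at most 2 consonants).
Epenthesis after each stranded consonant: /l/ → /lo/, /t/ → /to/, /n/ → /no/, /w/ → /wo/.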